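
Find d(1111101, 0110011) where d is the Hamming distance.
XOR = 1001110, count of 1s = 4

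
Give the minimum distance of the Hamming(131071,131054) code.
d_min = 3 (every single-error-correcting Hamming code has d_min = 3).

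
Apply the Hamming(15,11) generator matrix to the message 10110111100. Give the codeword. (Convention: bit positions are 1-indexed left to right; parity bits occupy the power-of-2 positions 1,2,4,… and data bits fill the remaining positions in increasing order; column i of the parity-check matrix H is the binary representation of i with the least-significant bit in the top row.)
Codeword c = d · G (mod 2), d = 10110111100:
  c[0] = d·G[:,0] = (10110111100)·(11011010101) mod 2 = 1+0+0+1+0+0+1+0+1+0+0 mod 2 = 0
  c[1] = d·G[:,1] = (10110111100)·(10110110011) mod 2 = 1+0+1+1+0+1+1+0+0+0+0 mod 2 = 1
  c[2] = d·G[:,2] = (10110111100)·(10000000000) mod 2 = 1+0+0+0+0+0+0+0+0+0+0 mod 2 = 1
  c[3] = d·G[:,3] = (10110111100)·(01110001111) mod 2 = 0+0+1+1+0+0+0+1+1+0+0 mod 2 = 0
  c[4] = d·G[:,4] = (10110111100)·(01000000000) mod 2 = 0+0+0+0+0+0+0+0+0+0+0 mod 2 = 0
  c[5] = d·G[:,5] = (10110111100)·(00100000000) mod 2 = 0+0+1+0+0+0+0+0+0+0+0 mod 2 = 1
  c[6] = d·G[:,6] = (10110111100)·(00010000000) mod 2 = 0+0+0+1+0+0+0+0+0+0+0 mod 2 = 1
  c[7] = d·G[:,7] = (10110111100)·(00001111111) mod 2 = 0+0+0+0+0+1+1+1+1+0+0 mod 2 = 0
  c[8] = d·G[:,8] = (10110111100)·(00001000000) mod 2 = 0+0+0+0+0+0+0+0+0+0+0 mod 2 = 0
  c[9] = d·G[:,9] = (10110111100)·(00000100000) mod 2 = 0+0+0+0+0+1+0+0+0+0+0 mod 2 = 1
  c[10] = d·G[:,10] = (10110111100)·(00000010000) mod 2 = 0+0+0+0+0+0+1+0+0+0+0 mod 2 = 1
  c[11] = d·G[:,11] = (10110111100)·(00000001000) mod 2 = 0+0+0+0+0+0+0+1+0+0+0 mod 2 = 1
  c[12] = d·G[:,12] = (10110111100)·(00000000100) mod 2 = 0+0+0+0+0+0+0+0+1+0+0 mod 2 = 1
  c[13] = d·G[:,13] = (10110111100)·(00000000010) mod 2 = 0+0+0+0+0+0+0+0+0+0+0 mod 2 = 0
  c[14] = d·G[:,14] = (10110111100)·(00000000001) mod 2 = 0+0+0+0+0+0+0+0+0+0+0 mod 2 = 0
Codeword = 011001100111100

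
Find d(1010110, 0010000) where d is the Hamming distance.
XOR = 1000110, count of 1s = 3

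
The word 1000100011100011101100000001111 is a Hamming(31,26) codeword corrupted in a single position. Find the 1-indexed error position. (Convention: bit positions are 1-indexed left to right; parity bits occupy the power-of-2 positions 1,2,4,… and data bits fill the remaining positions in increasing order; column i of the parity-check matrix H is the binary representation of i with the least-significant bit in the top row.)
Syndrome s = H · r^T (mod 2), r = 1000100011100011101100000001111:
  s[0] = (1010101010101010101010101010101)·(1000100011100011101100000001111) mod 2 = 1+0+0+0+1+0+0+0+1+0+1+0+0+0+1+0+1+0+1+0+0+0+0+0+0+0+0+0+1+0+1 mod 2 = 1
  s[1] = (0110011001100110011001100110011)·(1000100011100011101100000001111) mod 2 = 0+0+0+0+0+0+0+0+0+1+1+0+0+0+1+0+0+0+1+0+0+0+0+0+0+0+0+0+0+1+1 mod 2 = 0
  s[2] = (0001111000011110000111100001111)·(1000100011100011101100000001111) mod 2 = 0+0+0+0+1+0+0+0+0+0+0+0+0+0+1+0+0+0+0+1+0+0+0+0+0+0+0+1+1+1+1 mod 2 = 1
  s[3] = (0000000111111110000000011111111)·(1000100011100011101100000001111) mod 2 = 0+0+0+0+0+0+0+0+1+1+1+0+0+0+1+0+0+0+0+0+0+0+0+0+0+0+0+1+1+1+1 mod 2 = 0
  s[4] = (0000000000000001111111111111111)·(1000100011100011101100000001111) mod 2 = 0+0+0+0+0+0+0+0+0+0+0+0+0+0+0+1+1+0+1+1+0+0+0+0+0+0+0+1+1+1+1 mod 2 = 0
Syndrome = 10100
Column i of H is the binary representation of i, so the syndrome is the binary index of the flipped bit.
Read s = 10100 with s[0] as LSB: 1·2^0 + 0·2^1 + 1·2^2 + 0·2^3 + 0·2^4 = 5.
Error is at bit position 5.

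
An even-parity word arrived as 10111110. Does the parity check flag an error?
Sum of received bits: 1+0+1+1+1+1+1+0 = 6; 6 mod 2 = 0. Result is 0 → no error detected.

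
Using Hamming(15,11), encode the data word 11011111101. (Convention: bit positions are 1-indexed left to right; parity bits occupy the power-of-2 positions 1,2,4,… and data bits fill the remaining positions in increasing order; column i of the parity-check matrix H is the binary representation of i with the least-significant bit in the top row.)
Codeword c = d · G (mod 2), d = 11011111101:
  c[0] = d·G[:,0] = (11011111101)·(11011010101) mod 2 = 1+1+0+1+1+0+1+0+1+0+1 mod 2 = 1
  c[1] = d·G[:,1] = (11011111101)·(10110110011) mod 2 = 1+0+0+1+0+1+1+0+0+0+1 mod 2 = 1
  c[2] = d·G[:,2] = (11011111101)·(10000000000) mod 2 = 1+0+0+0+0+0+0+0+0+0+0 mod 2 = 1
  c[3] = d·G[:,3] = (11011111101)·(01110001111) mod 2 = 0+1+0+1+0+0+0+1+1+0+1 mod 2 = 1
  c[4] = d·G[:,4] = (11011111101)·(01000000000) mod 2 = 0+1+0+0+0+0+0+0+0+0+0 mod 2 = 1
  c[5] = d·G[:,5] = (11011111101)·(00100000000) mod 2 = 0+0+0+0+0+0+0+0+0+0+0 mod 2 = 0
  c[6] = d·G[:,6] = (11011111101)·(00010000000) mod 2 = 0+0+0+1+0+0+0+0+0+0+0 mod 2 = 1
  c[7] = d·G[:,7] = (11011111101)·(00001111111) mod 2 = 0+0+0+0+1+1+1+1+1+0+1 mod 2 = 0
  c[8] = d·G[:,8] = (11011111101)·(00001000000) mod 2 = 0+0+0+0+1+0+0+0+0+0+0 mod 2 = 1
  c[9] = d·G[:,9] = (11011111101)·(00000100000) mod 2 = 0+0+0+0+0+1+0+0+0+0+0 mod 2 = 1
  c[10] = d·G[:,10] = (11011111101)·(00000010000) mod 2 = 0+0+0+0+0+0+1+0+0+0+0 mod 2 = 1
  c[11] = d·G[:,11] = (11011111101)·(00000001000) mod 2 = 0+0+0+0+0+0+0+1+0+0+0 mod 2 = 1
  c[12] = d·G[:,12] = (11011111101)·(00000000100) mod 2 = 0+0+0+0+0+0+0+0+1+0+0 mod 2 = 1
  c[13] = d·G[:,13] = (11011111101)·(00000000010) mod 2 = 0+0+0+0+0+0+0+0+0+0+0 mod 2 = 0
  c[14] = d·G[:,14] = (11011111101)·(00000000001) mod 2 = 0+0+0+0+0+0+0+0+0+0+1 mod 2 = 1
Codeword = 111110101111101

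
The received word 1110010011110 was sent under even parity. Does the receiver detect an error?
Sum of received bits: 1+1+1+0+0+1+0+0+1+1+1+1+0 = 8; 8 mod 2 = 0. Result is 0 → no error detected.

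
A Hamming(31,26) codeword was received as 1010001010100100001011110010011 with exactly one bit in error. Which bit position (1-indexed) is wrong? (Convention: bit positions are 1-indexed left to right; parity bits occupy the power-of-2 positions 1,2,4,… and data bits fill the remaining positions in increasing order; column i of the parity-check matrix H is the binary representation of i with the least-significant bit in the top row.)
Syndrome s = H · r^T (mod 2), r = 1010001010100100001011110010011:
  s[0] = (1010101010101010101010101010101)·(1010001010100100001011110010011) mod 2 = 1+0+1+0+0+0+1+0+1+0+1+0+0+0+0+0+0+0+1+0+1+0+1+0+0+0+1+0+0+0+1 mod 2 = 0
  s[1] = (0110011001100110011001100110011)·(1010001010100100001011110010011) mod 2 = 0+0+1+0+0+0+1+0+0+0+1+0+0+1+0+0+0+0+1+0+0+1+1+0+0+0+1+0+0+1+1 mod 2 = 0
  s[2] = (0001111000011110000111100001111)·(1010001010100100001011110010011) mod 2 = 0+0+0+0+0+0+1+0+0+0+0+0+0+1+0+0+0+0+0+0+1+1+1+0+0+0+0+0+0+1+1 mod 2 = 1
  s[3] = (0000000111111110000000011111111)·(1010001010100100001011110010011) mod 2 = 0+0+0+0+0+0+0+0+1+0+1+0+0+1+0+0+0+0+0+0+0+0+0+1+0+0+1+0+0+1+1 mod 2 = 1
  s[4] = (0000000000000001111111111111111)·(1010001010100100001011110010011) mod 2 = 0+0+0+0+0+0+0+0+0+0+0+0+0+0+0+0+0+0+1+0+1+1+1+1+0+0+1+0+0+1+1 mod 2 = 0
Syndrome = 00110
Column i of H is the binary representation of i, so the syndrome is the binary index of the flipped bit.
Read s = 00110 with s[0] as LSB: 0·2^0 + 0·2^1 + 1·2^2 + 1·2^3 + 0·2^4 = 12.
Error is at bit position 12.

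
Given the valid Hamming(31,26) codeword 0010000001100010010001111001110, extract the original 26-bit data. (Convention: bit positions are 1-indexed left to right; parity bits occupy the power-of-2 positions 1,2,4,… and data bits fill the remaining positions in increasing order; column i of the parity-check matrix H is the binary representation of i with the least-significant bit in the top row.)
Parity bits occupy power-of-2 positions; data bits are at positions {3,5,6,7,9,10,11,12,13,14,15,17,18,19,20,21,22,23,24,25,26,27,28,29,30,31} (1-indexed).
Extract: c[3]=1 c[5]=0 c[6]=0 c[7]=0 c[9]=0 c[10]=1 c[11]=1 c[12]=0 c[13]=0 c[14]=0 c[15]=1 c[17]=0 c[18]=1 c[19]=0 c[20]=0 c[21]=0 c[22]=1 c[23]=1 c[24]=1 c[25]=1 c[26]=0 c[27]=0 c[28]=1 c[29]=1 c[30]=1 c[31]=0
Data = 10000110001010001111001110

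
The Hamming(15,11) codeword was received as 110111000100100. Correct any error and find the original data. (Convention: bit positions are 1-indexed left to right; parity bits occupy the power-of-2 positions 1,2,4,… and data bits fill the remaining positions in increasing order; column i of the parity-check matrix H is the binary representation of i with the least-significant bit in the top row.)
Syndrome s = H · r^T (mod 2), r = 110111000100100:
  s[0] = (101010101010101)·(110111000100100) mod 2 = 1+0+0+0+1+0+0+0+0+0+0+0+1+0+0 mod 2 = 1
  s[1] = (011001100110011)·(110111000100100) mod 2 = 0+1+0+0+0+1+0+0+0+1+0+0+0+0+0 mod 2 = 1
  s[2] = (000111100001111)·(110111000100100) mod 2 = 0+0+0+1+1+1+0+0+0+0+0+0+1+0+0 mod 2 = 0
  s[3] = (000000011111111)·(110111000100100) mod 2 = 0+0+0+0+0+0+0+0+0+1+0+0+1+0+0 mod 2 = 0
Syndrome = 1100
Column 3 of H equals this syndrome → error at bit 3 (1-indexed).
Flip bit 3: 110111000100100 → 111111000100100
Extract data bits at positions {3,5,6,7,9,10,11,12,13,14,15}: 11100100100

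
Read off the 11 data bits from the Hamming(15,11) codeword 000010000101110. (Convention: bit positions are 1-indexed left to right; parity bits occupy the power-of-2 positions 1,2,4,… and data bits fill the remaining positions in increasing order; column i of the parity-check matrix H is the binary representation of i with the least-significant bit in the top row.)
Parity bits occupy power-of-2 positions; data bits are at positions {3,5,6,7,9,10,11,12,13,14,15} (1-indexed).
Extract: c[3]=0 c[5]=1 c[6]=0 c[7]=0 c[9]=0 c[10]=1 c[11]=0 c[12]=1 c[13]=1 c[14]=1 c[15]=0
Data = 01000101110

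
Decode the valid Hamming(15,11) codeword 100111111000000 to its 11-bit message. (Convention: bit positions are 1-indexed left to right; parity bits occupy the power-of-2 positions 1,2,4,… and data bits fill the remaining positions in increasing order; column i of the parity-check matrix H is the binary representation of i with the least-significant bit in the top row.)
Parity bits occupy power-of-2 positions; data bits are at positions {3,5,6,7,9,10,11,12,13,14,15} (1-indexed).
Extract: c[3]=0 c[5]=1 c[6]=1 c[7]=1 c[9]=1 c[10]=0 c[11]=0 c[12]=0 c[13]=0 c[14]=0 c[15]=0
Data = 01111000000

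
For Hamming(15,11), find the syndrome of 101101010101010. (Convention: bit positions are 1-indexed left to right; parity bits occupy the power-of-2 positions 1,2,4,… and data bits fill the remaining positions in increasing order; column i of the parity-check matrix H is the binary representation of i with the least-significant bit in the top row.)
Syndrome s = H · r^T (mod 2), r = 101101010101010:
  s[0] = (101010101010101)·(101101010101010) mod 2 = 1+0+1+0+0+0+0+0+0+0+0+0+0+0+0 mod 2 = 0
  s[1] = (011001100110011)·(101101010101010) mod 2 = 0+0+1+0+0+1+0+0+0+1+0+0+0+1+0 mod 2 = 0
  s[2] = (000111100001111)·(101101010101010) mod 2 = 0+0+0+1+0+1+0+0+0+0+0+1+0+1+0 mod 2 = 0
  s[3] = (000000011111111)·(101101010101010) mod 2 = 0+0+0+0+0+0+0+1+0+1+0+1+0+1+0 mod 2 = 0
Syndrome = 0000
s = 0: no error detected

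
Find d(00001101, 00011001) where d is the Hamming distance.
XOR = 00010100, count of 1s = 2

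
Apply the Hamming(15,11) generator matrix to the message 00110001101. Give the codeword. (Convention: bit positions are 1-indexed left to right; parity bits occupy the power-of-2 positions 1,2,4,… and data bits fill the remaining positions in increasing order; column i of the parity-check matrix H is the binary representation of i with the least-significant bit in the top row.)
Codeword c = d · G (mod 2), d = 00110001101:
  c[0] = d·G[:,0] = (00110001101)·(11011010101) mod 2 = 0+0+0+1+0+0+0+0+1+0+1 mod 2 = 1
  c[1] = d·G[:,1] = (00110001101)·(10110110011) mod 2 = 0+0+1+1+0+0+0+0+0+0+1 mod 2 = 1
  c[2] = d·G[:,2] = (00110001101)·(10000000000) mod 2 = 0+0+0+0+0+0+0+0+0+0+0 mod 2 = 0
  c[3] = d·G[:,3] = (00110001101)·(01110001111) mod 2 = 0+0+1+1+0+0+0+1+1+0+1 mod 2 = 1
  c[4] = d·G[:,4] = (00110001101)·(01000000000) mod 2 = 0+0+0+0+0+0+0+0+0+0+0 mod 2 = 0
  c[5] = d·G[:,5] = (00110001101)·(00100000000) mod 2 = 0+0+1+0+0+0+0+0+0+0+0 mod 2 = 1
  c[6] = d·G[:,6] = (00110001101)·(00010000000) mod 2 = 0+0+0+1+0+0+0+0+0+0+0 mod 2 = 1
  c[7] = d·G[:,7] = (00110001101)·(00001111111) mod 2 = 0+0+0+0+0+0+0+1+1+0+1 mod 2 = 1
  c[8] = d·G[:,8] = (00110001101)·(00001000000) mod 2 = 0+0+0+0+0+0+0+0+0+0+0 mod 2 = 0
  c[9] = d·G[:,9] = (00110001101)·(00000100000) mod 2 = 0+0+0+0+0+0+0+0+0+0+0 mod 2 = 0
  c[10] = d·G[:,10] = (00110001101)·(00000010000) mod 2 = 0+0+0+0+0+0+0+0+0+0+0 mod 2 = 0
  c[11] = d·G[:,11] = (00110001101)·(00000001000) mod 2 = 0+0+0+0+0+0+0+1+0+0+0 mod 2 = 1
  c[12] = d·G[:,12] = (00110001101)·(00000000100) mod 2 = 0+0+0+0+0+0+0+0+1+0+0 mod 2 = 1
  c[13] = d·G[:,13] = (00110001101)·(00000000010) mod 2 = 0+0+0+0+0+0+0+0+0+0+0 mod 2 = 0
  c[14] = d·G[:,14] = (00110001101)·(00000000001) mod 2 = 0+0+0+0+0+0+0+0+0+0+1 mod 2 = 1
Codeword = 110101110001101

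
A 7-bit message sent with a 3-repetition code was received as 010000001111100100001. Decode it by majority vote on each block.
Split into 3-bit blocks and majority-vote each:
  block 1 = 010: 1 ones, 2 zeros → 0
  block 2 = 000: 0 ones, 3 zeros → 0
  block 3 = 001: 1 ones, 2 zeros → 0
  block 4 = 111: 3 ones, 0 zeros → 1
  block 5 = 100: 1 ones, 2 zeros → 0
  block 6 = 100: 1 ones, 2 zeros → 0
  block 7 = 001: 1 ones, 2 zeros → 0
Decoded = 0001000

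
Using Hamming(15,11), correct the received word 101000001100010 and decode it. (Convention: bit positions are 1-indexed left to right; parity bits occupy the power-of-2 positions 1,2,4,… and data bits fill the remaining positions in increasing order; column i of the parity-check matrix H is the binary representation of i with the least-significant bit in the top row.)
Syndrome s = H · r^T (mod 2), r = 101000001100010:
  s[0] = (101010101010101)·(101000001100010) mod 2 = 1+0+1+0+0+0+0+0+1+0+0+0+0+0+0 mod 2 = 1
  s[1] = (011001100110011)·(101000001100010) mod 2 = 0+0+1+0+0+0+0+0+0+1+0+0+0+1+0 mod 2 = 1
  s[2] = (000111100001111)·(101000001100010) mod 2 = 0+0+0+0+0+0+0+0+0+0+0+0+0+1+0 mod 2 = 1
  s[3] = (000000011111111)·(101000001100010) mod 2 = 0+0+0+0+0+0+0+0+1+1+0+0+0+1+0 mod 2 = 1
Syndrome = 1111
Column 15 of H equals this syndrome → error at bit 15 (1-indexed).
Flip bit 15: 101000001100010 → 101000001100011
Extract data bits at positions {3,5,6,7,9,10,11,12,13,14,15}: 10001100011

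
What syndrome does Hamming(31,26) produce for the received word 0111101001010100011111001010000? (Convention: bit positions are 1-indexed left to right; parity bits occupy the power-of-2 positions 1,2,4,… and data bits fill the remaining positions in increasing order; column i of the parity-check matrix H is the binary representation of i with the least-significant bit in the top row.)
Syndrome s = H · r^T (mod 2), r = 0111101001010100011111001010000:
  s[0] = (1010101010101010101010101010101)·(0111101001010100011111001010000) mod 2 = 0+0+1+0+1+0+1+0+0+0+0+0+0+0+0+0+0+0+1+0+1+0+0+0+1+0+1+0+0+0+0 mod 2 = 1
  s[1] = (0110011001100110011001100110011)·(0111101001010100011111001010000) mod 2 = 0+1+1+0+0+0+1+0+0+1+0+0+0+1+0+0+0+1+1+0+0+1+0+0+0+0+1+0+0+0+0 mod 2 = 1
  s[2] = (0001111000011110000111100001111)·(0111101001010100011111001010000) mod 2 = 0+0+0+1+1+0+1+0+0+0+0+1+0+1+0+0+0+0+0+1+1+1+0+0+0+0+0+0+0+0+0 mod 2 = 0
  s[3] = (0000000111111110000000011111111)·(0111101001010100011111001010000) mod 2 = 0+0+0+0+0+0+0+0+0+1+0+1+0+1+0+0+0+0+0+0+0+0+0+0+1+0+1+0+0+0+0 mod 2 = 1
  s[4] = (0000000000000001111111111111111)·(0111101001010100011111001010000) mod 2 = 0+0+0+0+0+0+0+0+0+0+0+0+0+0+0+0+0+1+1+1+1+1+0+0+1+0+1+0+0+0+0 mod 2 = 1
Syndrome = 11011
Non-zero syndrome: error at position 27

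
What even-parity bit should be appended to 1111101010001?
Sum of data bits: 1+1+1+1+1+0+1+0+1+0+0+0+1 = 8.
8 mod 2 = 0, so parity bit = 0.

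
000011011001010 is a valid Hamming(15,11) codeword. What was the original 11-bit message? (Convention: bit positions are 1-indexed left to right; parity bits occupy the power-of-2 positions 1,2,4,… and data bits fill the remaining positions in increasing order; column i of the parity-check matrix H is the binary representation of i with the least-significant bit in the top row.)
Parity bits occupy power-of-2 positions; data bits are at positions {3,5,6,7,9,10,11,12,13,14,15} (1-indexed).
Extract: c[3]=0 c[5]=1 c[6]=1 c[7]=0 c[9]=1 c[10]=0 c[11]=0 c[12]=1 c[13]=0 c[14]=1 c[15]=0
Data = 01101001010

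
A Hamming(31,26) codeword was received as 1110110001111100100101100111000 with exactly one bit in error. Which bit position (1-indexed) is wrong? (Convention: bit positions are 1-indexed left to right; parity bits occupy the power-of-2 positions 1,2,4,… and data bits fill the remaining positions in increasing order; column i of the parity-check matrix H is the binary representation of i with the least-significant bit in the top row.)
Syndrome s = H · r^T (mod 2), r = 1110110001111100100101100111000:
  s[0] = (1010101010101010101010101010101)·(1110110001111100100101100111000) mod 2 = 1+0+1+0+1+0+0+0+0+0+1+0+1+0+0+0+1+0+0+0+0+0+1+0+0+0+1+0+0+0+0 mod 2 = 0
  s[1] = (0110011001100110011001100110011)·(1110110001111100100101100111000) mod 2 = 0+1+1+0+0+1+0+0+0+1+1+0+0+1+0+0+0+0+0+0+0+1+1+0+0+1+1+0+0+0+0 mod 2 = 0
  s[2] = (0001111000011110000111100001111)·(1110110001111100100101100111000) mod 2 = 0+0+0+0+1+1+0+0+0+0+0+1+1+1+0+0+0+0+0+1+0+1+1+0+0+0+0+1+0+0+0 mod 2 = 1
  s[3] = (0000000111111110000000011111111)·(1110110001111100100101100111000) mod 2 = 0+0+0+0+0+0+0+0+0+1+1+1+1+1+0+0+0+0+0+0+0+0+0+0+0+1+1+1+0+0+0 mod 2 = 0
  s[4] = (0000000000000001111111111111111)·(1110110001111100100101100111000) mod 2 = 0+0+0+0+0+0+0+0+0+0+0+0+0+0+0+0+1+0+0+1+0+1+1+0+0+1+1+1+0+0+0 mod 2 = 1
Syndrome = 00101
Column i of H is the binary representation of i, so the syndrome is the binary index of the flipped bit.
Read s = 00101 with s[0] as LSB: 0·2^0 + 0·2^1 + 1·2^2 + 0·2^3 + 1·2^4 = 20.
Error is at bit position 20.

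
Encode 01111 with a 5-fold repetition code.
Repeat each bit 5× and concatenate:
0→00000  1→11111  1→11111  1→11111  1→11111
Codeword = 0000011111111111111111111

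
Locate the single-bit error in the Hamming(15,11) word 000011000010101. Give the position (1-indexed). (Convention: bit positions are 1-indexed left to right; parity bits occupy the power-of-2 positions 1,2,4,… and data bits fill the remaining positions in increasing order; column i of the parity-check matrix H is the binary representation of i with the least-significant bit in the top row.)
Syndrome s = H · r^T (mod 2), r = 000011000010101:
  s[0] = (101010101010101)·(000011000010101) mod 2 = 0+0+0+0+1+0+0+0+0+0+1+0+1+0+1 mod 2 = 0
  s[1] = (011001100110011)·(000011000010101) mod 2 = 0+0+0+0+0+1+0+0+0+0+1+0+0+0+1 mod 2 = 1
  s[2] = (000111100001111)·(000011000010101) mod 2 = 0+0+0+0+1+1+0+0+0+0+0+0+1+0+1 mod 2 = 0
  s[3] = (000000011111111)·(000011000010101) mod 2 = 0+0+0+0+0+0+0+0+0+0+1+0+1+0+1 mod 2 = 1
Syndrome = 0101
Column i of H is the binary representation of i, so the syndrome is the binary index of the flipped bit.
Read s = 0101 with s[0] as LSB: 0·2^0 + 1·2^1 + 0·2^2 + 1·2^3 = 10.
Error is at bit position 10.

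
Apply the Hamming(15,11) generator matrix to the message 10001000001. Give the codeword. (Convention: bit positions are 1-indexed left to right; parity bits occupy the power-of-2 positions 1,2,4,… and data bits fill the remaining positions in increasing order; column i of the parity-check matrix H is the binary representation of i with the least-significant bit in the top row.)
Codeword c = d · G (mod 2), d = 10001000001:
  c[0] = d·G[:,0] = (10001000001)·(11011010101) mod 2 = 1+0+0+0+1+0+0+0+0+0+1 mod 2 = 1
  c[1] = d·G[:,1] = (10001000001)·(10110110011) mod 2 = 1+0+0+0+0+0+0+0+0+0+1 mod 2 = 0
  c[2] = d·G[:,2] = (10001000001)·(10000000000) mod 2 = 1+0+0+0+0+0+0+0+0+0+0 mod 2 = 1
  c[3] = d·G[:,3] = (10001000001)·(01110001111) mod 2 = 0+0+0+0+0+0+0+0+0+0+1 mod 2 = 1
  c[4] = d·G[:,4] = (10001000001)·(01000000000) mod 2 = 0+0+0+0+0+0+0+0+0+0+0 mod 2 = 0
  c[5] = d·G[:,5] = (10001000001)·(00100000000) mod 2 = 0+0+0+0+0+0+0+0+0+0+0 mod 2 = 0
  c[6] = d·G[:,6] = (10001000001)·(00010000000) mod 2 = 0+0+0+0+0+0+0+0+0+0+0 mod 2 = 0
  c[7] = d·G[:,7] = (10001000001)·(00001111111) mod 2 = 0+0+0+0+1+0+0+0+0+0+1 mod 2 = 0
  c[8] = d·G[:,8] = (10001000001)·(00001000000) mod 2 = 0+0+0+0+1+0+0+0+0+0+0 mod 2 = 1
  c[9] = d·G[:,9] = (10001000001)·(00000100000) mod 2 = 0+0+0+0+0+0+0+0+0+0+0 mod 2 = 0
  c[10] = d·G[:,10] = (10001000001)·(00000010000) mod 2 = 0+0+0+0+0+0+0+0+0+0+0 mod 2 = 0
  c[11] = d·G[:,11] = (10001000001)·(00000001000) mod 2 = 0+0+0+0+0+0+0+0+0+0+0 mod 2 = 0
  c[12] = d·G[:,12] = (10001000001)·(00000000100) mod 2 = 0+0+0+0+0+0+0+0+0+0+0 mod 2 = 0
  c[13] = d·G[:,13] = (10001000001)·(00000000010) mod 2 = 0+0+0+0+0+0+0+0+0+0+0 mod 2 = 0
  c[14] = d·G[:,14] = (10001000001)·(00000000001) mod 2 = 0+0+0+0+0+0+0+0+0+0+1 mod 2 = 1
Codeword = 101100001000001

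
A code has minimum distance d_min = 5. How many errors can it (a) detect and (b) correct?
(a) Detection requires d_min ≥ e+1, so e ≤ d_min − 1 = 4.
(b) Correction requires d_min ≥ 2t+1, so t ≤ ⌊(d_min − 1)/2⌋ = ⌊4/2⌋ = 2.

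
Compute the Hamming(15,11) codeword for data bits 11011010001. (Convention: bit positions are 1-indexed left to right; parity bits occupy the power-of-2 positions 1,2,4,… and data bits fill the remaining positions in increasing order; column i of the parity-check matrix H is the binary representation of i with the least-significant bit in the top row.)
Codeword c = d · G (mod 2), d = 11011010001:
  c[0] = d·G[:,0] = (11011010001)·(11011010101) mod 2 = 1+1+0+1+1+0+1+0+0+0+1 mod 2 = 0
  c[1] = d·G[:,1] = (11011010001)·(10110110011) mod 2 = 1+0+0+1+0+0+1+0+0+0+1 mod 2 = 0
  c[2] = d·G[:,2] = (11011010001)·(10000000000) mod 2 = 1+0+0+0+0+0+0+0+0+0+0 mod 2 = 1
  c[3] = d·G[:,3] = (11011010001)·(01110001111) mod 2 = 0+1+0+1+0+0+0+0+0+0+1 mod 2 = 1
  c[4] = d·G[:,4] = (11011010001)·(01000000000) mod 2 = 0+1+0+0+0+0+0+0+0+0+0 mod 2 = 1
  c[5] = d·G[:,5] = (11011010001)·(00100000000) mod 2 = 0+0+0+0+0+0+0+0+0+0+0 mod 2 = 0
  c[6] = d·G[:,6] = (11011010001)·(00010000000) mod 2 = 0+0+0+1+0+0+0+0+0+0+0 mod 2 = 1
  c[7] = d·G[:,7] = (11011010001)·(00001111111) mod 2 = 0+0+0+0+1+0+1+0+0+0+1 mod 2 = 1
  c[8] = d·G[:,8] = (11011010001)·(00001000000) mod 2 = 0+0+0+0+1+0+0+0+0+0+0 mod 2 = 1
  c[9] = d·G[:,9] = (11011010001)·(00000100000) mod 2 = 0+0+0+0+0+0+0+0+0+0+0 mod 2 = 0
  c[10] = d·G[:,10] = (11011010001)·(00000010000) mod 2 = 0+0+0+0+0+0+1+0+0+0+0 mod 2 = 1
  c[11] = d·G[:,11] = (11011010001)·(00000001000) mod 2 = 0+0+0+0+0+0+0+0+0+0+0 mod 2 = 0
  c[12] = d·G[:,12] = (11011010001)·(00000000100) mod 2 = 0+0+0+0+0+0+0+0+0+0+0 mod 2 = 0
  c[13] = d·G[:,13] = (11011010001)·(00000000010) mod 2 = 0+0+0+0+0+0+0+0+0+0+0 mod 2 = 0
  c[14] = d·G[:,14] = (11011010001)·(00000000001) mod 2 = 0+0+0+0+0+0+0+0+0+0+1 mod 2 = 1
Codeword = 001110111010001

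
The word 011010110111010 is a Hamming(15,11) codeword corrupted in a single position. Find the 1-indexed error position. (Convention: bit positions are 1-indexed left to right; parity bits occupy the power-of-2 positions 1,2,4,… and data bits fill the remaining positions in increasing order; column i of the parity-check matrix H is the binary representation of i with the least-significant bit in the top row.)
Syndrome s = H · r^T (mod 2), r = 011010110111010:
  s[0] = (101010101010101)·(011010110111010) mod 2 = 0+0+1+0+1+0+1+0+0+0+1+0+0+0+0 mod 2 = 0
  s[1] = (011001100110011)·(011010110111010) mod 2 = 0+1+1+0+0+0+1+0+0+1+1+0+0+1+0 mod 2 = 0
  s[2] = (000111100001111)·(011010110111010) mod 2 = 0+0+0+0+1+0+1+0+0+0+0+1+0+1+0 mod 2 = 0
  s[3] = (000000011111111)·(011010110111010) mod 2 = 0+0+0+0+0+0+0+1+0+1+1+1+0+1+0 mod 2 = 1
Syndrome = 0001
Column i of H is the binary representation of i, so the syndrome is the binary index of the flipped bit.
Read s = 0001 with s[0] as LSB: 0·2^0 + 0·2^1 + 0·2^2 + 1·2^3 = 8.
Error is at bit position 8.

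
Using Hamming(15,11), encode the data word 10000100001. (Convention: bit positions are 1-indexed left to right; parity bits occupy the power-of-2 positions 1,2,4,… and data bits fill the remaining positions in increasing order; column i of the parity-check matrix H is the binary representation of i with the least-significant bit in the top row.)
Codeword c = d · G (mod 2), d = 10000100001:
  c[0] = d·G[:,0] = (10000100001)·(11011010101) mod 2 = 1+0+0+0+0+0+0+0+0+0+1 mod 2 = 0
  c[1] = d·G[:,1] = (10000100001)·(10110110011) mod 2 = 1+0+0+0+0+1+0+0+0+0+1 mod 2 = 1
  c[2] = d·G[:,2] = (10000100001)·(10000000000) mod 2 = 1+0+0+0+0+0+0+0+0+0+0 mod 2 = 1
  c[3] = d·G[:,3] = (10000100001)·(01110001111) mod 2 = 0+0+0+0+0+0+0+0+0+0+1 mod 2 = 1
  c[4] = d·G[:,4] = (10000100001)·(01000000000) mod 2 = 0+0+0+0+0+0+0+0+0+0+0 mod 2 = 0
  c[5] = d·G[:,5] = (10000100001)·(00100000000) mod 2 = 0+0+0+0+0+0+0+0+0+0+0 mod 2 = 0
  c[6] = d·G[:,6] = (10000100001)·(00010000000) mod 2 = 0+0+0+0+0+0+0+0+0+0+0 mod 2 = 0
  c[7] = d·G[:,7] = (10000100001)·(00001111111) mod 2 = 0+0+0+0+0+1+0+0+0+0+1 mod 2 = 0
  c[8] = d·G[:,8] = (10000100001)·(00001000000) mod 2 = 0+0+0+0+0+0+0+0+0+0+0 mod 2 = 0
  c[9] = d·G[:,9] = (10000100001)·(00000100000) mod 2 = 0+0+0+0+0+1+0+0+0+0+0 mod 2 = 1
  c[10] = d·G[:,10] = (10000100001)·(00000010000) mod 2 = 0+0+0+0+0+0+0+0+0+0+0 mod 2 = 0
  c[11] = d·G[:,11] = (10000100001)·(00000001000) mod 2 = 0+0+0+0+0+0+0+0+0+0+0 mod 2 = 0
  c[12] = d·G[:,12] = (10000100001)·(00000000100) mod 2 = 0+0+0+0+0+0+0+0+0+0+0 mod 2 = 0
  c[13] = d·G[:,13] = (10000100001)·(00000000010) mod 2 = 0+0+0+0+0+0+0+0+0+0+0 mod 2 = 0
  c[14] = d·G[:,14] = (10000100001)·(00000000001) mod 2 = 0+0+0+0+0+0+0+0+0+0+1 mod 2 = 1
Codeword = 011100000100001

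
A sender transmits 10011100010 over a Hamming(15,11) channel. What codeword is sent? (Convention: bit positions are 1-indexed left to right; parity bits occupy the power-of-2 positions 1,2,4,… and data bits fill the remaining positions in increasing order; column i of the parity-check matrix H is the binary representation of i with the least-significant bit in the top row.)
Codeword c = d · G (mod 2), d = 10011100010:
  c[0] = d·G[:,0] = (10011100010)·(11011010101) mod 2 = 1+0+0+1+1+0+0+0+0+0+0 mod 2 = 1
  c[1] = d·G[:,1] = (10011100010)·(10110110011) mod 2 = 1+0+0+1+0+1+0+0+0+1+0 mod 2 = 0
  c[2] = d·G[:,2] = (10011100010)·(10000000000) mod 2 = 1+0+0+0+0+0+0+0+0+0+0 mod 2 = 1
  c[3] = d·G[:,3] = (10011100010)·(01110001111) mod 2 = 0+0+0+1+0+0+0+0+0+1+0 mod 2 = 0
  c[4] = d·G[:,4] = (10011100010)·(01000000000) mod 2 = 0+0+0+0+0+0+0+0+0+0+0 mod 2 = 0
  c[5] = d·G[:,5] = (10011100010)·(00100000000) mod 2 = 0+0+0+0+0+0+0+0+0+0+0 mod 2 = 0
  c[6] = d·G[:,6] = (10011100010)·(00010000000) mod 2 = 0+0+0+1+0+0+0+0+0+0+0 mod 2 = 1
  c[7] = d·G[:,7] = (10011100010)·(00001111111) mod 2 = 0+0+0+0+1+1+0+0+0+1+0 mod 2 = 1
  c[8] = d·G[:,8] = (10011100010)·(00001000000) mod 2 = 0+0+0+0+1+0+0+0+0+0+0 mod 2 = 1
  c[9] = d·G[:,9] = (10011100010)·(00000100000) mod 2 = 0+0+0+0+0+1+0+0+0+0+0 mod 2 = 1
  c[10] = d·G[:,10] = (10011100010)·(00000010000) mod 2 = 0+0+0+0+0+0+0+0+0+0+0 mod 2 = 0
  c[11] = d·G[:,11] = (10011100010)·(00000001000) mod 2 = 0+0+0+0+0+0+0+0+0+0+0 mod 2 = 0
  c[12] = d·G[:,12] = (10011100010)·(00000000100) mod 2 = 0+0+0+0+0+0+0+0+0+0+0 mod 2 = 0
  c[13] = d·G[:,13] = (10011100010)·(00000000010) mod 2 = 0+0+0+0+0+0+0+0+0+1+0 mod 2 = 1
  c[14] = d·G[:,14] = (10011100010)·(00000000001) mod 2 = 0+0+0+0+0+0+0+0+0+0+0 mod 2 = 0
Codeword = 101000111100010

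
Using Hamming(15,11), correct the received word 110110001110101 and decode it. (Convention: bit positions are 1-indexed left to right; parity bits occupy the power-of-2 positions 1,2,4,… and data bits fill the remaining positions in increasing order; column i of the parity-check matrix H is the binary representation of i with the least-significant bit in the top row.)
Syndrome s = H · r^T (mod 2), r = 110110001110101:
  s[0] = (101010101010101)·(110110001110101) mod 2 = 1+0+0+0+1+0+0+0+1+0+1+0+1+0+1 mod 2 = 0
  s[1] = (011001100110011)·(110110001110101) mod 2 = 0+1+0+0+0+0+0+0+0+1+1+0+0+0+1 mod 2 = 0
  s[2] = (000111100001111)·(110110001110101) mod 2 = 0+0+0+1+1+0+0+0+0+0+0+0+1+0+1 mod 2 = 0
  s[3] = (000000011111111)·(110110001110101) mod 2 = 0+0+0+0+0+0+0+0+1+1+1+0+1+0+1 mod 2 = 1
Syndrome = 0001
Column 8 of H equals this syndrome → error at bit 8 (1-indexed).
Flip bit 8: 110110001110101 → 110110011110101
Extract data bits at positions {3,5,6,7,9,10,11,12,13,14,15}: 01001110101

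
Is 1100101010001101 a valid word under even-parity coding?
Sum of all bits: 1+1+0+0+1+0+1+0+1+0+0+0+1+1+0+1 = 8; 8 mod 2 = 0. Result is 0 → valid parity.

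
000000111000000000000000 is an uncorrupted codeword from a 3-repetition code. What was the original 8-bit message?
Split into 3-bit blocks: 000 000 111 000 000 000 000 000
Data = 00100000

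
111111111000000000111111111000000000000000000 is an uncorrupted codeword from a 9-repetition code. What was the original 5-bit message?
Split into 9-bit blocks: 111111111 000000000 111111111 000000000 000000000
Data = 10100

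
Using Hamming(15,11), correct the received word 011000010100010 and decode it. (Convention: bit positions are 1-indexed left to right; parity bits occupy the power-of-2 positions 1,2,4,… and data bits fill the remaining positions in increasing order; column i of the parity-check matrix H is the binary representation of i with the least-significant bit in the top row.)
Syndrome s = H · r^T (mod 2), r = 011000010100010:
  s[0] = (101010101010101)·(011000010100010) mod 2 = 0+0+1+0+0+0+0+0+0+0+0+0+0+0+0 mod 2 = 1
  s[1] = (011001100110011)·(011000010100010) mod 2 = 0+1+1+0+0+0+0+0+0+1+0+0+0+1+0 mod 2 = 0
  s[2] = (000111100001111)·(011000010100010) mod 2 = 0+0+0+0+0+0+0+0+0+0+0+0+0+1+0 mod 2 = 1
  s[3] = (000000011111111)·(011000010100010) mod 2 = 0+0+0+0+0+0+0+1+0+1+0+0+0+1+0 mod 2 = 1
Syndrome = 1011
Column 13 of H equals this syndrome → error at bit 13 (1-indexed).
Flip bit 13: 011000010100010 → 011000010100110
Extract data bits at positions {3,5,6,7,9,10,11,12,13,14,15}: 10000100110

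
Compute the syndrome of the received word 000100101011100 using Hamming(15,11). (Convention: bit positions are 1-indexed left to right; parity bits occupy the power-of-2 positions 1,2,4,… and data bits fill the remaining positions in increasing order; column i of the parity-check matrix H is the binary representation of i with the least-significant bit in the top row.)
Syndrome s = H · r^T (mod 2), r = 000100101011100:
  s[0] = (101010101010101)·(000100101011100) mod 2 = 0+0+0+0+0+0+1+0+1+0+1+0+1+0+0 mod 2 = 0
  s[1] = (011001100110011)·(000100101011100) mod 2 = 0+0+0+0+0+0+1+0+0+0+1+0+0+0+0 mod 2 = 0
  s[2] = (000111100001111)·(000100101011100) mod 2 = 0+0+0+1+0+0+1+0+0+0+0+1+1+0+0 mod 2 = 0
  s[3] = (000000011111111)·(000100101011100) mod 2 = 0+0+0+0+0+0+0+0+1+0+1+1+1+0+0 mod 2 = 0
Syndrome = 0000
s = 0: no error detected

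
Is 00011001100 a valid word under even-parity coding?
Sum of all bits: 0+0+0+1+1+0+0+1+1+0+0 = 4; 4 mod 2 = 0. Result is 0 → valid parity.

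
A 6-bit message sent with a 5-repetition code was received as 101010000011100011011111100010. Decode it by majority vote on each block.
Split into 5-bit blocks and majority-vote each:
  block 1 = 10101: 3 ones, 2 zeros → 1
  block 2 = 00000: 0 ones, 5 zeros → 0
  block 3 = 11100: 3 ones, 2 zeros → 1
  block 4 = 01101: 3 ones, 2 zeros → 1
  block 5 = 11111: 5 ones, 0 zeros → 1
  block 6 = 00010: 1 ones, 4 zeros → 0
Decoded = 101110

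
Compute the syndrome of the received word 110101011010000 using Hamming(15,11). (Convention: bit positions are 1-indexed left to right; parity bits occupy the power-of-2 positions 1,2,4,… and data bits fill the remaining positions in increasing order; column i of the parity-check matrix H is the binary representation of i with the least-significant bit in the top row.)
Syndrome s = H · r^T (mod 2), r = 110101011010000:
  s[0] = (101010101010101)·(110101011010000) mod 2 = 1+0+0+0+0+0+0+0+1+0+1+0+0+0+0 mod 2 = 1
  s[1] = (011001100110011)·(110101011010000) mod 2 = 0+1+0+0+0+1+0+0+0+0+1+0+0+0+0 mod 2 = 1
  s[2] = (000111100001111)·(110101011010000) mod 2 = 0+0+0+1+0+1+0+0+0+0+0+0+0+0+0 mod 2 = 0
  s[3] = (000000011111111)·(110101011010000) mod 2 = 0+0+0+0+0+0+0+1+1+0+1+0+0+0+0 mod 2 = 1
Syndrome = 1101
Non-zero syndrome: error at position 11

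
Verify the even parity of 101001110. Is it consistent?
Sum of all bits: 1+0+1+0+0+1+1+1+0 = 5; 5 mod 2 = 1. Result is 1 → parity error detected.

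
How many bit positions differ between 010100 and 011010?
XOR = 001110, count of 1s = 3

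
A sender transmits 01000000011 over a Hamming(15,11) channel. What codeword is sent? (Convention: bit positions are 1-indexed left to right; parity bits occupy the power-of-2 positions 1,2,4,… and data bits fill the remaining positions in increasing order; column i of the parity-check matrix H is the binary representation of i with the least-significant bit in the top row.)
Codeword c = d · G (mod 2), d = 01000000011:
  c[0] = d·G[:,0] = (01000000011)·(11011010101) mod 2 = 0+1+0+0+0+0+0+0+0+0+1 mod 2 = 0
  c[1] = d·G[:,1] = (01000000011)·(10110110011) mod 2 = 0+0+0+0+0+0+0+0+0+1+1 mod 2 = 0
  c[2] = d·G[:,2] = (01000000011)·(10000000000) mod 2 = 0+0+0+0+0+0+0+0+0+0+0 mod 2 = 0
  c[3] = d·G[:,3] = (01000000011)·(01110001111) mod 2 = 0+1+0+0+0+0+0+0+0+1+1 mod 2 = 1
  c[4] = d·G[:,4] = (01000000011)·(01000000000) mod 2 = 0+1+0+0+0+0+0+0+0+0+0 mod 2 = 1
  c[5] = d·G[:,5] = (01000000011)·(00100000000) mod 2 = 0+0+0+0+0+0+0+0+0+0+0 mod 2 = 0
  c[6] = d·G[:,6] = (01000000011)·(00010000000) mod 2 = 0+0+0+0+0+0+0+0+0+0+0 mod 2 = 0
  c[7] = d·G[:,7] = (01000000011)·(00001111111) mod 2 = 0+0+0+0+0+0+0+0+0+1+1 mod 2 = 0
  c[8] = d·G[:,8] = (01000000011)·(00001000000) mod 2 = 0+0+0+0+0+0+0+0+0+0+0 mod 2 = 0
  c[9] = d·G[:,9] = (01000000011)·(00000100000) mod 2 = 0+0+0+0+0+0+0+0+0+0+0 mod 2 = 0
  c[10] = d·G[:,10] = (01000000011)·(00000010000) mod 2 = 0+0+0+0+0+0+0+0+0+0+0 mod 2 = 0
  c[11] = d·G[:,11] = (01000000011)·(00000001000) mod 2 = 0+0+0+0+0+0+0+0+0+0+0 mod 2 = 0
  c[12] = d·G[:,12] = (01000000011)·(00000000100) mod 2 = 0+0+0+0+0+0+0+0+0+0+0 mod 2 = 0
  c[13] = d·G[:,13] = (01000000011)·(00000000010) mod 2 = 0+0+0+0+0+0+0+0+0+1+0 mod 2 = 1
  c[14] = d·G[:,14] = (01000000011)·(00000000001) mod 2 = 0+0+0+0+0+0+0+0+0+0+1 mod 2 = 1
Codeword = 000110000000011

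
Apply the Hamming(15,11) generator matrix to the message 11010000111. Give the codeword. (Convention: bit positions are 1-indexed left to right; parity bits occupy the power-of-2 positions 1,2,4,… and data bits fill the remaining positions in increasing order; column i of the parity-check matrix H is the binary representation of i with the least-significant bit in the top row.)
Codeword c = d · G (mod 2), d = 11010000111:
  c[0] = d·G[:,0] = (11010000111)·(11011010101) mod 2 = 1+1+0+1+0+0+0+0+1+0+1 mod 2 = 1
  c[1] = d·G[:,1] = (11010000111)·(10110110011) mod 2 = 1+0+0+1+0+0+0+0+0+1+1 mod 2 = 0
  c[2] = d·G[:,2] = (11010000111)·(10000000000) mod 2 = 1+0+0+0+0+0+0+0+0+0+0 mod 2 = 1
  c[3] = d·G[:,3] = (11010000111)·(01110001111) mod 2 = 0+1+0+1+0+0+0+0+1+1+1 mod 2 = 1
  c[4] = d·G[:,4] = (11010000111)·(01000000000) mod 2 = 0+1+0+0+0+0+0+0+0+0+0 mod 2 = 1
  c[5] = d·G[:,5] = (11010000111)·(00100000000) mod 2 = 0+0+0+0+0+0+0+0+0+0+0 mod 2 = 0
  c[6] = d·G[:,6] = (11010000111)·(00010000000) mod 2 = 0+0+0+1+0+0+0+0+0+0+0 mod 2 = 1
  c[7] = d·G[:,7] = (11010000111)·(00001111111) mod 2 = 0+0+0+0+0+0+0+0+1+1+1 mod 2 = 1
  c[8] = d·G[:,8] = (11010000111)·(00001000000) mod 2 = 0+0+0+0+0+0+0+0+0+0+0 mod 2 = 0
  c[9] = d·G[:,9] = (11010000111)·(00000100000) mod 2 = 0+0+0+0+0+0+0+0+0+0+0 mod 2 = 0
  c[10] = d·G[:,10] = (11010000111)·(00000010000) mod 2 = 0+0+0+0+0+0+0+0+0+0+0 mod 2 = 0
  c[11] = d·G[:,11] = (11010000111)·(00000001000) mod 2 = 0+0+0+0+0+0+0+0+0+0+0 mod 2 = 0
  c[12] = d·G[:,12] = (11010000111)·(00000000100) mod 2 = 0+0+0+0+0+0+0+0+1+0+0 mod 2 = 1
  c[13] = d·G[:,13] = (11010000111)·(00000000010) mod 2 = 0+0+0+0+0+0+0+0+0+1+0 mod 2 = 1
  c[14] = d·G[:,14] = (11010000111)·(00000000001) mod 2 = 0+0+0+0+0+0+0+0+0+0+1 mod 2 = 1
Codeword = 101110110000111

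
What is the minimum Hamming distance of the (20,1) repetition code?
d_min = 20 (the only two codewords are 0…0 and 1…1, differing in all 20 positions).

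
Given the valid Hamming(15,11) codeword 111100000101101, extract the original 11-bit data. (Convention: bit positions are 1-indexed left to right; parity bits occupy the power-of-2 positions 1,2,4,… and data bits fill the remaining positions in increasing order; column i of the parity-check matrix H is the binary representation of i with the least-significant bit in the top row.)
Parity bits occupy power-of-2 positions; data bits are at positions {3,5,6,7,9,10,11,12,13,14,15} (1-indexed).
Extract: c[3]=1 c[5]=0 c[6]=0 c[7]=0 c[9]=0 c[10]=1 c[11]=0 c[12]=1 c[13]=1 c[14]=0 c[15]=1
Data = 10000101101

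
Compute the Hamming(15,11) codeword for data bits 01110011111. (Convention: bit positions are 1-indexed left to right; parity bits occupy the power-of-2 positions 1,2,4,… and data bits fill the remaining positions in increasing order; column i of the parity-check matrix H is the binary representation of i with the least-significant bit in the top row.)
Codeword c = d · G (mod 2), d = 01110011111:
  c[0] = d·G[:,0] = (01110011111)·(11011010101) mod 2 = 0+1+0+1+0+0+1+0+1+0+1 mod 2 = 1
  c[1] = d·G[:,1] = (01110011111)·(10110110011) mod 2 = 0+0+1+1+0+0+1+0+0+1+1 mod 2 = 1
  c[2] = d·G[:,2] = (01110011111)·(10000000000) mod 2 = 0+0+0+0+0+0+0+0+0+0+0 mod 2 = 0
  c[3] = d·G[:,3] = (01110011111)·(01110001111) mod 2 = 0+1+1+1+0+0+0+1+1+1+1 mod 2 = 1
  c[4] = d·G[:,4] = (01110011111)·(01000000000) mod 2 = 0+1+0+0+0+0+0+0+0+0+0 mod 2 = 1
  c[5] = d·G[:,5] = (01110011111)·(00100000000) mod 2 = 0+0+1+0+0+0+0+0+0+0+0 mod 2 = 1
  c[6] = d·G[:,6] = (01110011111)·(00010000000) mod 2 = 0+0+0+1+0+0+0+0+0+0+0 mod 2 = 1
  c[7] = d·G[:,7] = (01110011111)·(00001111111) mod 2 = 0+0+0+0+0+0+1+1+1+1+1 mod 2 = 1
  c[8] = d·G[:,8] = (01110011111)·(00001000000) mod 2 = 0+0+0+0+0+0+0+0+0+0+0 mod 2 = 0
  c[9] = d·G[:,9] = (01110011111)·(00000100000) mod 2 = 0+0+0+0+0+0+0+0+0+0+0 mod 2 = 0
  c[10] = d·G[:,10] = (01110011111)·(00000010000) mod 2 = 0+0+0+0+0+0+1+0+0+0+0 mod 2 = 1
  c[11] = d·G[:,11] = (01110011111)·(00000001000) mod 2 = 0+0+0+0+0+0+0+1+0+0+0 mod 2 = 1
  c[12] = d·G[:,12] = (01110011111)·(00000000100) mod 2 = 0+0+0+0+0+0+0+0+1+0+0 mod 2 = 1
  c[13] = d·G[:,13] = (01110011111)·(00000000010) mod 2 = 0+0+0+0+0+0+0+0+0+1+0 mod 2 = 1
  c[14] = d·G[:,14] = (01110011111)·(00000000001) mod 2 = 0+0+0+0+0+0+0+0+0+0+1 mod 2 = 1
Codeword = 110111110011111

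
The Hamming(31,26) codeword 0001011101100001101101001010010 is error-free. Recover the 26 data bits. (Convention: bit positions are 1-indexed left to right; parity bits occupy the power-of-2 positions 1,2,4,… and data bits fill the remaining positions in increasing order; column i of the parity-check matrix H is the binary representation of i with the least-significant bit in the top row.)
Parity bits occupy power-of-2 positions; data bits are at positions {3,5,6,7,9,10,11,12,13,14,15,17,18,19,20,21,22,23,24,25,26,27,28,29,30,31} (1-indexed).
Extract: c[3]=0 c[5]=0 c[6]=1 c[7]=1 c[9]=0 c[10]=1 c[11]=1 c[12]=0 c[13]=0 c[14]=0 c[15]=0 c[17]=1 c[18]=0 c[19]=1 c[20]=1 c[21]=0 c[22]=1 c[23]=0 c[24]=0 c[25]=1 c[26]=0 c[27]=1 c[28]=0 c[29]=0 c[30]=1 c[31]=0
Data = 00110110000101101001010010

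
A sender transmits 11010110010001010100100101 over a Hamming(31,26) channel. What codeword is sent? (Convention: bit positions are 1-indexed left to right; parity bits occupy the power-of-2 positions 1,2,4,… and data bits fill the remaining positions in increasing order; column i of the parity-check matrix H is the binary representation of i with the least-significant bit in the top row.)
Codeword c = d · G (mod 2), d = 11010110010001010100100101:
  c[0] = d·G[:,0] = (11010110010001010100100101)·(11011010101101010101010101) mod 2 = 1+1+0+1+0+0+1+0+0+0+0+0+0+1+0+1+0+1+0+0+0+0+0+1+0+1 mod 2 = 1
  c[1] = d·G[:,1] = (11010110010001010100100101)·(10110110011011001100110011) mod 2 = 1+0+0+1+0+1+1+0+0+1+0+0+0+1+0+0+0+1+0+0+1+0+0+0+0+1 mod 2 = 1
  c[2] = d·G[:,2] = (11010110010001010100100101)·(10000000000000000000000000) mod 2 = 1+0+0+0+0+0+0+0+0+0+0+0+0+0+0+0+0+0+0+0+0+0+0+0+0+0 mod 2 = 1
  c[3] = d·G[:,3] = (11010110010001010100100101)·(01110001111000111100001111) mod 2 = 0+1+0+1+0+0+0+0+0+1+0+0+0+0+0+1+0+1+0+0+0+0+0+1+0+1 mod 2 = 1
  c[4] = d·G[:,4] = (11010110010001010100100101)·(01000000000000000000000000) mod 2 = 0+1+0+0+0+0+0+0+0+0+0+0+0+0+0+0+0+0+0+0+0+0+0+0+0+0 mod 2 = 1
  c[5] = d·G[:,5] = (11010110010001010100100101)·(00100000000000000000000000) mod 2 = 0+0+0+0+0+0+0+0+0+0+0+0+0+0+0+0+0+0+0+0+0+0+0+0+0+0 mod 2 = 0
  c[6] = d·G[:,6] = (11010110010001010100100101)·(00010000000000000000000000) mod 2 = 0+0+0+1+0+0+0+0+0+0+0+0+0+0+0+0+0+0+0+0+0+0+0+0+0+0 mod 2 = 1
  c[7] = d·G[:,7] = (11010110010001010100100101)·(00001111111000000011111111) mod 2 = 0+0+0+0+0+1+1+0+0+1+0+0+0+0+0+0+0+0+0+0+1+0+0+1+0+1 mod 2 = 0
  c[8] = d·G[:,8] = (11010110010001010100100101)·(00001000000000000000000000) mod 2 = 0+0+0+0+0+0+0+0+0+0+0+0+0+0+0+0+0+0+0+0+0+0+0+0+0+0 mod 2 = 0
  c[9] = d·G[:,9] = (11010110010001010100100101)·(00000100000000000000000000) mod 2 = 0+0+0+0+0+1+0+0+0+0+0+0+0+0+0+0+0+0+0+0+0+0+0+0+0+0 mod 2 = 1
  c[10] = d·G[:,10] = (11010110010001010100100101)·(00000010000000000000000000) mod 2 = 0+0+0+0+0+0+1+0+0+0+0+0+0+0+0+0+0+0+0+0+0+0+0+0+0+0 mod 2 = 1
  c[11] = d·G[:,11] = (11010110010001010100100101)·(00000001000000000000000000) mod 2 = 0+0+0+0+0+0+0+0+0+0+0+0+0+0+0+0+0+0+0+0+0+0+0+0+0+0 mod 2 = 0
  c[12] = d·G[:,12] = (11010110010001010100100101)·(00000000100000000000000000) mod 2 = 0+0+0+0+0+0+0+0+0+0+0+0+0+0+0+0+0+0+0+0+0+0+0+0+0+0 mod 2 = 0
  c[13] = d·G[:,13] = (11010110010001010100100101)·(00000000010000000000000000) mod 2 = 0+0+0+0+0+0+0+0+0+1+0+0+0+0+0+0+0+0+0+0+0+0+0+0+0+0 mod 2 = 1
  c[14] = d·G[:,14] = (11010110010001010100100101)·(00000000001000000000000000) mod 2 = 0+0+0+0+0+0+0+0+0+0+0+0+0+0+0+0+0+0+0+0+0+0+0+0+0+0 mod 2 = 0
  c[15] = d·G[:,15] = (11010110010001010100100101)·(00000000000111111111111111) mod 2 = 0+0+0+0+0+0+0+0+0+0+0+0+0+1+0+1+0+1+0+0+1+0+0+1+0+1 mod 2 = 0
  c[16] = d·G[:,16] = (11010110010001010100100101)·(00000000000100000000000000) mod 2 = 0+0+0+0+0+0+0+0+0+0+0+0+0+0+0+0+0+0+0+0+0+0+0+0+0+0 mod 2 = 0
  c[17] = d·G[:,17] = (11010110010001010100100101)·(00000000000010000000000000) mod 2 = 0+0+0+0+0+0+0+0+0+0+0+0+0+0+0+0+0+0+0+0+0+0+0+0+0+0 mod 2 = 0
  c[18] = d·G[:,18] = (11010110010001010100100101)·(00000000000001000000000000) mod 2 = 0+0+0+0+0+0+0+0+0+0+0+0+0+1+0+0+0+0+0+0+0+0+0+0+0+0 mod 2 = 1
  c[19] = d·G[:,19] = (11010110010001010100100101)·(00000000000000100000000000) mod 2 = 0+0+0+0+0+0+0+0+0+0+0+0+0+0+0+0+0+0+0+0+0+0+0+0+0+0 mod 2 = 0
  c[20] = d·G[:,20] = (11010110010001010100100101)·(00000000000000010000000000) mod 2 = 0+0+0+0+0+0+0+0+0+0+0+0+0+0+0+1+0+0+0+0+0+0+0+0+0+0 mod 2 = 1
  c[21] = d·G[:,21] = (11010110010001010100100101)·(00000000000000001000000000) mod 2 = 0+0+0+0+0+0+0+0+0+0+0+0+0+0+0+0+0+0+0+0+0+0+0+0+0+0 mod 2 = 0
  c[22] = d·G[:,22] = (11010110010001010100100101)·(00000000000000000100000000) mod 2 = 0+0+0+0+0+0+0+0+0+0+0+0+0+0+0+0+0+1+0+0+0+0+0+0+0+0 mod 2 = 1
  c[23] = d·G[:,23] = (11010110010001010100100101)·(00000000000000000010000000) mod 2 = 0+0+0+0+0+0+0+0+0+0+0+0+0+0+0+0+0+0+0+0+0+0+0+0+0+0 mod 2 = 0
  c[24] = d·G[:,24] = (11010110010001010100100101)·(00000000000000000001000000) mod 2 = 0+0+0+0+0+0+0+0+0+0+0+0+0+0+0+0+0+0+0+0+0+0+0+0+0+0 mod 2 = 0
  c[25] = d·G[:,25] = (11010110010001010100100101)·(00000000000000000000100000) mod 2 = 0+0+0+0+0+0+0+0+0+0+0+0+0+0+0+0+0+0+0+0+1+0+0+0+0+0 mod 2 = 1
  c[26] = d·G[:,26] = (11010110010001010100100101)·(00000000000000000000010000) mod 2 = 0+0+0+0+0+0+0+0+0+0+0+0+0+0+0+0+0+0+0+0+0+0+0+0+0+0 mod 2 = 0
  c[27] = d·G[:,27] = (11010110010001010100100101)·(00000000000000000000001000) mod 2 = 0+0+0+0+0+0+0+0+0+0+0+0+0+0+0+0+0+0+0+0+0+0+0+0+0+0 mod 2 = 0
  c[28] = d·G[:,28] = (11010110010001010100100101)·(00000000000000000000000100) mod 2 = 0+0+0+0+0+0+0+0+0+0+0+0+0+0+0+0+0+0+0+0+0+0+0+1+0+0 mod 2 = 1
  c[29] = d·G[:,29] = (11010110010001010100100101)·(00000000000000000000000010) mod 2 = 0+0+0+0+0+0+0+0+0+0+0+0+0+0+0+0+0+0+0+0+0+0+0+0+0+0 mod 2 = 0
  c[30] = d·G[:,30] = (11010110010001010100100101)·(00000000000000000000000001) mod 2 = 0+0+0+0+0+0+0+0+0+0+0+0+0+0+0+0+0+0+0+0+0+0+0+0+0+1 mod 2 = 1
Codeword = 1111101001100100001010100100101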